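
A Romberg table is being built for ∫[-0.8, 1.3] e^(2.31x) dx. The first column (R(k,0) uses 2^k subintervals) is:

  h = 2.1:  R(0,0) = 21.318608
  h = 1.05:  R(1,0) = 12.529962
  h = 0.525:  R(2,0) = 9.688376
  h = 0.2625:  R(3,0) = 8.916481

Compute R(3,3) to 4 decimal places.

8.6532

Richardson extrapolation on the trapezoidal column (denominator 4−1=3):
R(1,1) = 12.529962 + (12.529962 − 21.318608)/3 = 9.600413
R(2,1) = (4·9.688376 − 12.529962) / 3 = 8.741181
R(3,1) = 8.916481 + (8.916481 − 9.688376)/3 = 8.659183
R(2,2) = 8.741181 + (8.741181 − 9.600413)/15 = 8.683899
R(3,2) = 8.659183 + (8.659183 − 8.741181)/15 = 8.653716
R(3,3) = 8.653716 + (8.653716 − 8.683899)/63 = 8.653237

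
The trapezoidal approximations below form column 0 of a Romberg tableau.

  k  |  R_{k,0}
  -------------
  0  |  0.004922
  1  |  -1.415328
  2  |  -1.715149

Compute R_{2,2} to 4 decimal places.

Richardson extrapolation on the trapezoidal column (denominator 4−1=3):
R_{1,1} = (4·(-1.415328) − 0.004922) / 3 = -1.888745
R_{2,1} = -1.715149 + (-1.715149 − (-1.415328))/3 = -1.815089
R_{2,2} = -1.815089 + (-1.815089 − (-1.888745))/15 = -1.810179
(Column j=1 coincides with Simpson's rule on the same nodes.)

-1.8102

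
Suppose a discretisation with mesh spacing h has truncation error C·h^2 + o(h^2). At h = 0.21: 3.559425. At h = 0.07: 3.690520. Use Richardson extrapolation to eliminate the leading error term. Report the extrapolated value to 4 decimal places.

3.7069

Extrapolated value = (9·A(h/3) − A(h)) / (9 − 1)
= (9·3.690520 − 3.559425) / 8
= 29.655255 / 8 = 3.706907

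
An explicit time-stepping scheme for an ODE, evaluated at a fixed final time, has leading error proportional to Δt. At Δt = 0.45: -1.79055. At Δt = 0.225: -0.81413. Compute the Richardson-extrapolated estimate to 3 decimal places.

0.162

Extrapolated value = (2·A(Δt/2) − A(Δt)) / (2 − 1)
= (2·(-0.81413) − (-1.79055)) / 1
= 0.16229 / 1 = 0.16229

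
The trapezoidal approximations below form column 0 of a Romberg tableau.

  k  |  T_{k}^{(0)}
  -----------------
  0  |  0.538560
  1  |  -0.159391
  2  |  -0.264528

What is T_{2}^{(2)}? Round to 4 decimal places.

-0.2934

Richardson extrapolation on the trapezoidal column (denominator 4−1=3):
T_{1}^{(1)} = -0.159391 + (-0.159391 − 0.538560)/3 = -0.392041
T_{2}^{(1)} = -0.264528 + (-0.264528 − (-0.159391))/3 = -0.299574
T_{2}^{(2)} = -0.299574 + (-0.299574 − (-0.392041))/15 = -0.293410
(Column j=1 coincides with Simpson's rule on the same nodes.)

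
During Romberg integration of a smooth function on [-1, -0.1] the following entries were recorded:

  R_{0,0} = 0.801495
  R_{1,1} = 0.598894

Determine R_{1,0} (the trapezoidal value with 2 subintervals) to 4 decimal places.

0.6495

From R_{1,1} = (4·R_{1,0} − R_{0,0})/3, solve for R_{1,0}:
4·R_{1,0} = 3·0.598894 + 0.801495 = 2.598177
R_{1,0} = 0.649544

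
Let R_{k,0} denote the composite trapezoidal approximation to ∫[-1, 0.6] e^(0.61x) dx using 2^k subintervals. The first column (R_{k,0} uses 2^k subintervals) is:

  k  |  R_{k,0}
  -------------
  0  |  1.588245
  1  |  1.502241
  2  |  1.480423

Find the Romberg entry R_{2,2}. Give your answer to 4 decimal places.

1.4731

R_{1,1} = 1.502241 + (1.502241 − 1.588245)/3 = 1.473573
R_{2,1} = 1.480423 + (1.480423 − 1.502241)/3 = 1.473150
R_{2,2} = 1.473150 + (1.473150 − 1.473573)/15 = 1.473122
(Column j=1 coincides with Simpson's rule on the same nodes.)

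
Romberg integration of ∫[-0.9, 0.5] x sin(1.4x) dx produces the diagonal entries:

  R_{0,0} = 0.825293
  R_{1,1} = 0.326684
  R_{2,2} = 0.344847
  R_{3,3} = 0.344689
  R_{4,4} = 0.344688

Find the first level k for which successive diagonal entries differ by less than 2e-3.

k = 3

|R_{1,1} − R_{0,0}| = 0.498609 ≥ 2e-3
|R_{2,2} − R_{1,1}| = 0.018163 ≥ 2e-3
|R_{3,3} − R_{2,2}| = 0.000158 < 2e-3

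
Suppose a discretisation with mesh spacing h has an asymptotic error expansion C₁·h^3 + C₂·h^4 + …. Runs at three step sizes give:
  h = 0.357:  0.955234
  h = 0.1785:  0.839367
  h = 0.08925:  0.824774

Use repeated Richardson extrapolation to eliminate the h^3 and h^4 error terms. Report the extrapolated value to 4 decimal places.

0.8227

First eliminate the h^3 term (factor 2^3 = 8):
  B₁ = (8·0.839367 − 0.955234)/7 = 0.822815
  B₂ = (8·0.824774 − 0.839367)/7 = 0.822689
Then eliminate the h^4 term (factor 2^4 = 16):
  (16·0.822689 − 0.822815)/15 = 0.822681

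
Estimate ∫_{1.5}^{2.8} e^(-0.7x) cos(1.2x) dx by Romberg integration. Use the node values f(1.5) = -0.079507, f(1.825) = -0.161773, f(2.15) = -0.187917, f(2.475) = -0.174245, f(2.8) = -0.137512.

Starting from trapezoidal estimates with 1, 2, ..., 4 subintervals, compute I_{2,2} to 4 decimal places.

-0.2098

I_{0,0} (trapezoid, 1 panel, h=1.3000): -0.141062
I_{1,0} (trapezoid, 2 panels, h=0.6500): -0.192677
I_{2,0} (trapezoid, 4 panels, h=0.3250): -0.205544
I_{1,1} = -0.192677 + (-0.192677 − (-0.141062))/3 = -0.209882
I_{2,1} = -0.205544 + (-0.205544 − (-0.192677))/3 = -0.209833
I_{2,2} = -0.209833 + (-0.209833 − (-0.209882))/15 = -0.209830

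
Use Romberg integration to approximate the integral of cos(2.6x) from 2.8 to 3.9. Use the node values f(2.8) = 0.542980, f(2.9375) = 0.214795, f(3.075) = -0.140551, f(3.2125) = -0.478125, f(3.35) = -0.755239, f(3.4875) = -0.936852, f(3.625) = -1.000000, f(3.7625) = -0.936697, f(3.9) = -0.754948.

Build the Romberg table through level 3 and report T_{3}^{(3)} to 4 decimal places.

T_{0}^{(0)} (trapezoid, 1 panel, h=1.1000): -0.116582
T_{1}^{(0)} (trapezoid, 2 panels, h=0.5500): -0.473673
T_{2}^{(0)} (trapezoid, 4 panels, h=0.2750): -0.550488
T_{3}^{(0)} (trapezoid, 8 panels, h=0.1375): -0.569065
T_{1}^{(1)} = -0.473673 + (-0.473673 − (-0.116582))/3 = -0.592703
T_{2}^{(1)} = -0.550488 + (-0.550488 − (-0.473673))/3 = -0.576093
T_{3}^{(1)} = -0.569065 + (-0.569065 − (-0.550488))/3 = -0.575257
T_{2}^{(2)} = -0.576093 + (-0.576093 − (-0.592703))/15 = -0.574986
T_{3}^{(2)} = -0.575257 + (-0.575257 − (-0.576093))/15 = -0.575201
T_{3}^{(3)} = -0.575201 + (-0.575201 − (-0.574986))/63 = -0.575204

-0.5752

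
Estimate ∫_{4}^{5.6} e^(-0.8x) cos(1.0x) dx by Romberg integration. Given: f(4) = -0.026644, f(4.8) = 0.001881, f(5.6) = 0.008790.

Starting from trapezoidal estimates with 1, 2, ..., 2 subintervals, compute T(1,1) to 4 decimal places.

T(0,0) (trapezoid, 1 panel, h=1.6000): -0.014283
T(1,0) (trapezoid, 2 panels, h=0.8000): -0.005637
T(1,1) = -0.005637 + (-0.005637 − (-0.014283))/3 = -0.002755

-0.0028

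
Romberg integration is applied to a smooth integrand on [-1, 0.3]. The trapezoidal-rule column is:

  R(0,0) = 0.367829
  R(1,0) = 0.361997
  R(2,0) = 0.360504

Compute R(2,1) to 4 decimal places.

Richardson extrapolation on the trapezoidal column (denominator 4−1=3):
R(2,1) = (4·0.360504 − 0.361997) / 3 = 0.360006

0.3600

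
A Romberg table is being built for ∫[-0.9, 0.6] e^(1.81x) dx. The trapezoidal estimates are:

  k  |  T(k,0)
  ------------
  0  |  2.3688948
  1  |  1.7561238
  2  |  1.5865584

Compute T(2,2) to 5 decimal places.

T(1,1) = (4·1.7561238 − 2.3688948) / 3 = 1.5518668
T(2,1) = 1.5865584 + (1.5865584 − 1.7561238)/3 = 1.5300366
T(2,2) = (16·1.5300366 − 1.5518668) / 15 = 1.5285813

1.52858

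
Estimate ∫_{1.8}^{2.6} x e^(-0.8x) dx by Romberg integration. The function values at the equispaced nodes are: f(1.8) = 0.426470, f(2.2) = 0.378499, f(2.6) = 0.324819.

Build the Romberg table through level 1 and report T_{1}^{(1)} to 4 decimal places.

T_{0}^{(0)} (trapezoid, 1 panel, h=0.8000): 0.300516
T_{1}^{(0)} (trapezoid, 2 panels, h=0.4000): 0.301657
T_{1}^{(1)} = 0.301657 + (0.301657 − 0.300516)/3 = 0.302037

0.3020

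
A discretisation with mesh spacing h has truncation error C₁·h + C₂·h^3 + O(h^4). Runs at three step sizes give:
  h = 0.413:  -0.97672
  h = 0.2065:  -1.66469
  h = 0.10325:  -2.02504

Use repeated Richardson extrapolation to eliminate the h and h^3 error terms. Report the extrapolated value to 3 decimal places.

-2.390

First eliminate the h term (factor 2^1 = 2):
  B₁ = (2·(-1.66469) − (-0.97672))/1 = -2.35266
  B₂ = (2·(-2.02504) − (-1.66469))/1 = -2.38539
Then eliminate the h^3 term (factor 2^3 = 8):
  (8·(-2.38539) − (-2.35266))/7 = -2.39007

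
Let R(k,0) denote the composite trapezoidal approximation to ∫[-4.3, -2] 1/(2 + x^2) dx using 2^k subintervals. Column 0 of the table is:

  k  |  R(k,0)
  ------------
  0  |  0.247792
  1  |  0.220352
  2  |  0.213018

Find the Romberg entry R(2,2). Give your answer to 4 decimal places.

R(1,1) = (4·0.220352 − 0.247792) / 3 = 0.211205
R(2,1) = (4·0.213018 − 0.220352) / 3 = 0.210573
R(2,2) = (16·0.210573 − 0.211205) / 15 = 0.210531
(Column j=1 coincides with Simpson's rule on the same nodes.)

0.2105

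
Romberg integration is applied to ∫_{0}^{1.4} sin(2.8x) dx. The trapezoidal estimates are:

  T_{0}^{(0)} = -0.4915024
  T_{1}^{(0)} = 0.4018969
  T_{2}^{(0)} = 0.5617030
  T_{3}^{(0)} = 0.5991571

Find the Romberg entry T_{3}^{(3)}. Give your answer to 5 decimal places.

0.61145

T_{1}^{(1)} = (4·0.4018969 − (-0.4915024)) / 3 = 0.6996967
T_{2}^{(1)} = 0.5617030 + (0.5617030 − 0.4018969)/3 = 0.6149717
T_{3}^{(1)} = 0.5991571 + (0.5991571 − 0.5617030)/3 = 0.6116418
T_{2}^{(2)} = 0.6149717 + (0.6149717 − 0.6996967)/15 = 0.6093234
T_{3}^{(2)} = 0.6116418 + (0.6116418 − 0.6149717)/15 = 0.6114198
T_{3}^{(3)} = (64·0.6114198 − 0.6093234) / 63 = 0.6114531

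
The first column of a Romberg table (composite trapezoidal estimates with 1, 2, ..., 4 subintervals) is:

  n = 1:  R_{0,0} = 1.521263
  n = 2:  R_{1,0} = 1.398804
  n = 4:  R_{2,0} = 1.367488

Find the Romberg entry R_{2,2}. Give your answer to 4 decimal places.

R_{1,1} = (4·1.398804 − 1.521263) / 3 = 1.357984
R_{2,1} = (4·1.367488 − 1.398804) / 3 = 1.357049
R_{2,2} = 1.357049 + (1.357049 − 1.357984)/15 = 1.356987
(Column j=1 coincides with Simpson's rule on the same nodes.)

1.3570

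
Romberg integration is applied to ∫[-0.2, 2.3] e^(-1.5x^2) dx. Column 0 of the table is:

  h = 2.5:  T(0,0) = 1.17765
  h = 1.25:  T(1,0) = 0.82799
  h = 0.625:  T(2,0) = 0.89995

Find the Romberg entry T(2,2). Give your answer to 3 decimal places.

T(1,1) = (4·0.82799 − 1.17765) / 3 = 0.71144
T(2,1) = (4·0.89995 − 0.82799) / 3 = 0.92394
T(2,2) = (16·0.92394 − 0.71144) / 15 = 0.93811

0.938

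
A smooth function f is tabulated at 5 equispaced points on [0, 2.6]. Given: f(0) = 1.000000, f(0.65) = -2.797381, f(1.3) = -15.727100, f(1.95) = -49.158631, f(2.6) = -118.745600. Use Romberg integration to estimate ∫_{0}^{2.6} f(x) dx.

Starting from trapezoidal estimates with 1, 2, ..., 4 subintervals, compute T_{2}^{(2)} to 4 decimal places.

-77.2933

T_{0}^{(0)} (trapezoid, 1 panel, h=2.6000): -153.069280
T_{1}^{(0)} (trapezoid, 2 panels, h=1.3000): -96.979870
T_{2}^{(0)} (trapezoid, 4 panels, h=0.6500): -82.261343
T_{1}^{(1)} = -96.979870 + (-96.979870 − (-153.069280))/3 = -78.283400
T_{2}^{(1)} = -82.261343 + (-82.261343 − (-96.979870))/3 = -77.355167
T_{2}^{(2)} = -77.355167 + (-77.355167 − (-78.283400))/15 = -77.293285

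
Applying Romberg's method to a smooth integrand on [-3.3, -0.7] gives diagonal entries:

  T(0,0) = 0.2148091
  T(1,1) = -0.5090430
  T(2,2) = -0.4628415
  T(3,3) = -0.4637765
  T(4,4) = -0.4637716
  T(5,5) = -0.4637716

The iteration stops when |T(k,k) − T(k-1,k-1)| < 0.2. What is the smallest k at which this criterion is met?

k = 2

|T(1,1) − T(0,0)| = 0.7238521 ≥ 0.2
|T(2,2) − T(1,1)| = 0.0462015 < 0.2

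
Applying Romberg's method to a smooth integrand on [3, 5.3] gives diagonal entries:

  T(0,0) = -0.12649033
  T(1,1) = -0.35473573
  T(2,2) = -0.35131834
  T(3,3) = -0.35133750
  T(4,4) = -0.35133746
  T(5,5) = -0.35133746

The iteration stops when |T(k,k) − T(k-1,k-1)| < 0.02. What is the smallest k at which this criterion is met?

|T(1,1) − T(0,0)| = 0.22824540 ≥ 0.02
|T(2,2) − T(1,1)| = 0.00341739 < 0.02

k = 2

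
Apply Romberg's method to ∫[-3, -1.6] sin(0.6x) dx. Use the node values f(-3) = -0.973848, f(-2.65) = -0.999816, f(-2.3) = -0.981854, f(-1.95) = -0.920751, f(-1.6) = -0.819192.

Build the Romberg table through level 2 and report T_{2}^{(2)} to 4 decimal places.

T_{0}^{(0)} (trapezoid, 1 panel, h=1.4000): -1.255128
T_{1}^{(0)} (trapezoid, 2 panels, h=0.7000): -1.314862
T_{2}^{(0)} (trapezoid, 4 panels, h=0.3500): -1.329629
T_{1}^{(1)} = -1.314862 + (-1.314862 − (-1.255128))/3 = -1.334773
T_{2}^{(1)} = -1.329629 + (-1.329629 − (-1.314862))/3 = -1.334551
T_{2}^{(2)} = -1.334551 + (-1.334551 − (-1.334773))/15 = -1.334536

-1.3345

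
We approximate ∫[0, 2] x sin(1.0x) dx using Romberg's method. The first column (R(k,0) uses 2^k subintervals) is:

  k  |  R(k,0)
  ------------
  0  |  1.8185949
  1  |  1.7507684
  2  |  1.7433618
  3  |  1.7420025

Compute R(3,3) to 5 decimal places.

1.74159

R(1,1) = (4·1.7507684 − 1.8185949) / 3 = 1.7281596
R(2,1) = (4·1.7433618 − 1.7507684) / 3 = 1.7408929
R(3,1) = 1.7420025 + (1.7420025 − 1.7433618)/3 = 1.7415494
R(2,2) = 1.7408929 + (1.7408929 − 1.7281596)/15 = 1.7417418
R(3,2) = (16·1.7415494 − 1.7408929) / 15 = 1.7415932
R(3,3) = 1.7415932 + (1.7415932 − 1.7417418)/63 = 1.7415908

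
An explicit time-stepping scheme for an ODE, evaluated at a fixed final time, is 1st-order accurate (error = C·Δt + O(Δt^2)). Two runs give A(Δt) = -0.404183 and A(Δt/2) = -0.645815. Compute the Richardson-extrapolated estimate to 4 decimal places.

Extrapolated value = (2·A(Δt/2) − A(Δt)) / (2 − 1)
= (2·(-0.645815) − (-0.404183)) / 1
= -0.887447 / 1 = -0.887447

-0.8874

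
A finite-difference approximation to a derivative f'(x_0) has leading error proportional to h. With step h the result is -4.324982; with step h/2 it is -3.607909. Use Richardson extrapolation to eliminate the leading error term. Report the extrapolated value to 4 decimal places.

The leading error scales as h; refining by a factor of 2 reduces it by 2^1 = 2.
Extrapolated value = (2·A(h/2) − A(h)) / (2 − 1)
= (2·(-3.607909) − (-4.324982)) / 1
= -2.890836 / 1 = -2.890836

-2.8908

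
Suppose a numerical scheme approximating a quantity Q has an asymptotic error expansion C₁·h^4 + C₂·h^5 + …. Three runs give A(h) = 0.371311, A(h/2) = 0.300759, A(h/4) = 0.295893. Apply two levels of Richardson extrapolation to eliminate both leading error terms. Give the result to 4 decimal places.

0.2956

First eliminate the h^4 term (factor 2^4 = 16):
  B₁ = (16·0.300759 − 0.371311)/15 = 0.296056
  B₂ = (16·0.295893 − 0.300759)/15 = 0.295569
Then eliminate the h^5 term (factor 2^5 = 32):
  (32·0.295569 − 0.296056)/31 = 0.295553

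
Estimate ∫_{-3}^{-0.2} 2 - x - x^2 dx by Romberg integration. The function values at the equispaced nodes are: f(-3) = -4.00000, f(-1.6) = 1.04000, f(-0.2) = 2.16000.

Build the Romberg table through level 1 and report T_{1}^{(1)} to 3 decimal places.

T_{0}^{(0)} (trapezoid, 1 panel, h=2.8000): -2.57600
T_{1}^{(0)} (trapezoid, 2 panels, h=1.4000): 0.16800
T_{1}^{(1)} = 0.16800 + (0.16800 − (-2.57600))/3 = 1.08267

1.083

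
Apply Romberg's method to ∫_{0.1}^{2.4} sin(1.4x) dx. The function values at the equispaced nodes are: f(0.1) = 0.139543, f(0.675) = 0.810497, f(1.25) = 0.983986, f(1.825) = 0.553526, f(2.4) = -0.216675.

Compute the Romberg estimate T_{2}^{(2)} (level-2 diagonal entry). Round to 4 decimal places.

1.4034

T_{0}^{(0)} (trapezoid, 1 panel, h=2.3000): -0.088702
T_{1}^{(0)} (trapezoid, 2 panels, h=1.1500): 1.087233
T_{2}^{(0)} (trapezoid, 4 panels, h=0.5750): 1.327930
T_{1}^{(1)} = 1.087233 + (1.087233 − (-0.088702))/3 = 1.479211
T_{2}^{(1)} = 1.327930 + (1.327930 − 1.087233)/3 = 1.408162
T_{2}^{(2)} = 1.408162 + (1.408162 − 1.479211)/15 = 1.403425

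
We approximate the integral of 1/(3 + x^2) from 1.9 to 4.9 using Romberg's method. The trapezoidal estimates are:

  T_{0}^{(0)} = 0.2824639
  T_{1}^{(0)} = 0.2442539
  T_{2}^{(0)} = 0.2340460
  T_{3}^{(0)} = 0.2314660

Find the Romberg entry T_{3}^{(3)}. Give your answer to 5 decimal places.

Richardson extrapolation on the trapezoidal column (denominator 4−1=3):
T_{1}^{(1)} = (4·0.2442539 − 0.2824639) / 3 = 0.2315172
T_{2}^{(1)} = (4·0.2340460 − 0.2442539) / 3 = 0.2306434
T_{3}^{(1)} = 0.2314660 + (0.2314660 − 0.2340460)/3 = 0.2306060
T_{2}^{(2)} = (16·0.2306434 − 0.2315172) / 15 = 0.2305851
T_{3}^{(2)} = 0.2306060 + (0.2306060 − 0.2306434)/15 = 0.2306035
T_{3}^{(3)} = 0.2306035 + (0.2306035 − 0.2305851)/63 = 0.2306038
(Column j=1 coincides with Simpson's rule on the same nodes.)

0.23060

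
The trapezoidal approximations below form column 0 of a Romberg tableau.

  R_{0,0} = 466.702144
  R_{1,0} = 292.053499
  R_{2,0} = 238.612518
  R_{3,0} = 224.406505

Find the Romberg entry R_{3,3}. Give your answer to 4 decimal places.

R_{1,1} = 292.053499 + (292.053499 − 466.702144)/3 = 233.837284
R_{2,1} = (4·238.612518 − 292.053499) / 3 = 220.798858
R_{3,1} = 224.406505 + (224.406505 − 238.612518)/3 = 219.671167
R_{2,2} = 220.798858 + (220.798858 − 233.837284)/15 = 219.929630
R_{3,2} = (16·219.671167 − 220.798858) / 15 = 219.595988
R_{3,3} = 219.595988 + (219.595988 − 219.929630)/63 = 219.590692

219.5907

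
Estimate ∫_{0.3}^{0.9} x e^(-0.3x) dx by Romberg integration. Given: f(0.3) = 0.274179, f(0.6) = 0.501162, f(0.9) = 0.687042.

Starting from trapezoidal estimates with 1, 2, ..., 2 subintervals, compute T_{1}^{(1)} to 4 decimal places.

0.2966

T_{0}^{(0)} (trapezoid, 1 panel, h=0.6000): 0.288366
T_{1}^{(0)} (trapezoid, 2 panels, h=0.3000): 0.294532
T_{1}^{(1)} = 0.294532 + (0.294532 − 0.288366)/3 = 0.296587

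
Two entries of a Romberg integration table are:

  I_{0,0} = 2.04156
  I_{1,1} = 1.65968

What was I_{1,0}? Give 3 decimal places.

1.755

From I_{1,1} = (4·I_{1,0} − I_{0,0})/3, solve for I_{1,0}:
4·I_{1,0} = 3·1.65968 + 2.04156 = 7.02060
I_{1,0} = 1.75515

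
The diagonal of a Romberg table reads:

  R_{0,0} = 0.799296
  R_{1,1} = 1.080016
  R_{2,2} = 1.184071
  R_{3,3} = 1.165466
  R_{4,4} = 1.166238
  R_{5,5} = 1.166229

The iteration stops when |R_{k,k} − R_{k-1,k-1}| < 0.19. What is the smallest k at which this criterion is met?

|R_{1,1} − R_{0,0}| = 0.280720 ≥ 0.19
|R_{2,2} − R_{1,1}| = 0.104055 < 0.19

k = 2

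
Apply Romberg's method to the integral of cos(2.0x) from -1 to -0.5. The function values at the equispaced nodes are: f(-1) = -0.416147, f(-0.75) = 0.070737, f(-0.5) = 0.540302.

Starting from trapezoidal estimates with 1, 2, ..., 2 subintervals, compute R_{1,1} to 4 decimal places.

0.0339

R_{0,0} (trapezoid, 1 panel, h=0.5000): 0.031039
R_{1,0} (trapezoid, 2 panels, h=0.2500): 0.033204
R_{1,1} = 0.033204 + (0.033204 − 0.031039)/3 = 0.033926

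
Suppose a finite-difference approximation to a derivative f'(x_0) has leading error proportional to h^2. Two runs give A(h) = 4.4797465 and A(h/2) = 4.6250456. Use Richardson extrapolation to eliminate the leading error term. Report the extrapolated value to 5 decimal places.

4.67348

Extrapolated value = (4·A(h/2) − A(h)) / (4 − 1)
= (4·4.6250456 − 4.4797465) / 3
= 14.0204359 / 3 = 4.6734786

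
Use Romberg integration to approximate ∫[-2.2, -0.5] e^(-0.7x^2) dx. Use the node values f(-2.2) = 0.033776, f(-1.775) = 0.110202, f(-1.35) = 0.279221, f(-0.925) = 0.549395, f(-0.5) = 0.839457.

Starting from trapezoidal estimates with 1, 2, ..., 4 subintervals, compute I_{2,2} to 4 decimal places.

0.5774

I_{0,0} (trapezoid, 1 panel, h=1.7000): 0.742248
I_{1,0} (trapezoid, 2 panels, h=0.8500): 0.608462
I_{2,0} (trapezoid, 4 panels, h=0.4250): 0.584560
I_{1,1} = 0.608462 + (0.608462 − 0.742248)/3 = 0.563867
I_{2,1} = 0.584560 + (0.584560 − 0.608462)/3 = 0.576593
I_{2,2} = 0.576593 + (0.576593 − 0.563867)/15 = 0.577441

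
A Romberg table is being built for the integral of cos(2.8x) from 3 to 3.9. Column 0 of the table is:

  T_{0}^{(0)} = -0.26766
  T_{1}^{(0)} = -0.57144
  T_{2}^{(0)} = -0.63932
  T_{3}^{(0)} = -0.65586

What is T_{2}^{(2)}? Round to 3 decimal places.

T_{1}^{(1)} = (4·(-0.57144) − (-0.26766)) / 3 = -0.67270
T_{2}^{(1)} = -0.63932 + (-0.63932 − (-0.57144))/3 = -0.66195
T_{2}^{(2)} = (16·(-0.66195) − (-0.67270)) / 15 = -0.66123

-0.661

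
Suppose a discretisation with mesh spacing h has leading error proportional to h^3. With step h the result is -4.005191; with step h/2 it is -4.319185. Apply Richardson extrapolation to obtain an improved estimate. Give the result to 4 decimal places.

-4.3640

Extrapolated value = (8·A(h/2) − A(h)) / (8 − 1)
= (8·(-4.319185) − (-4.005191)) / 7
= -30.548289 / 7 = -4.364041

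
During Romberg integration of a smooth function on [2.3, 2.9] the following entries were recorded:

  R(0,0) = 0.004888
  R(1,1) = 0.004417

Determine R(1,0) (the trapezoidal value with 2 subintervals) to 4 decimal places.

From R(1,1) = (4·R(1,0) − R(0,0))/3, solve for R(1,0):
4·R(1,0) = 3·0.004417 + 0.004888 = 0.018139
R(1,0) = 0.004535

0.0045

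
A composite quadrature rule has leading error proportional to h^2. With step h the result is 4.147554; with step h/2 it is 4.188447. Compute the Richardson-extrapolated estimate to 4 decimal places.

4.2021

The leading error scales as h^2; refining by a factor of 2 reduces it by 2^2 = 4.
Extrapolated value = (4·A(h/2) − A(h)) / (4 − 1)
= (4·4.188447 − 4.147554) / 3
= 12.606234 / 3 = 4.202078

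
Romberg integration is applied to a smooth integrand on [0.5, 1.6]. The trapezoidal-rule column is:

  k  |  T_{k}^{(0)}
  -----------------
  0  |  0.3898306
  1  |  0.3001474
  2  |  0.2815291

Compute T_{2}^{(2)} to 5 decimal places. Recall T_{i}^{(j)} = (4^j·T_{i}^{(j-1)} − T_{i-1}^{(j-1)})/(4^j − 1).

T_{1}^{(1)} = (4·0.3001474 − 0.3898306) / 3 = 0.2702530
T_{2}^{(1)} = 0.2815291 + (0.2815291 − 0.3001474)/3 = 0.2753230
T_{2}^{(2)} = (16·0.2753230 − 0.2702530) / 15 = 0.2756610
(Column j=1 coincides with Simpson's rule on the same nodes.)

0.27566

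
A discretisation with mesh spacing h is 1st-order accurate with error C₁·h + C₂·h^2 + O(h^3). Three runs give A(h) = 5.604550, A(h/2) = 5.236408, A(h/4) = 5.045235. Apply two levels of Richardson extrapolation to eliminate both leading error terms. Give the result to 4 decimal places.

First eliminate the h term (factor 2^1 = 2):
  B₁ = (2·5.236408 − 5.604550)/1 = 4.868266
  B₂ = (2·5.045235 − 5.236408)/1 = 4.854062
Then eliminate the h^2 term (factor 2^2 = 4):
  (4·4.854062 − 4.868266)/3 = 4.849327

4.8493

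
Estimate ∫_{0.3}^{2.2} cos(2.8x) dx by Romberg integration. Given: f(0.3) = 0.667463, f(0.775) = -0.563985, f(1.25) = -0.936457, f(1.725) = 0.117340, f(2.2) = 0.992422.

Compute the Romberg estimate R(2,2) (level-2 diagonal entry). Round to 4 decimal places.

-0.2937

R(0,0) (trapezoid, 1 panel, h=1.9000): 1.576891
R(1,0) (trapezoid, 2 panels, h=0.9500): -0.101189
R(2,0) (trapezoid, 4 panels, h=0.4750): -0.262751
R(1,1) = -0.101189 + (-0.101189 − 1.576891)/3 = -0.660549
R(2,1) = -0.262751 + (-0.262751 − (-0.101189))/3 = -0.316605
R(2,2) = -0.316605 + (-0.316605 − (-0.660549))/15 = -0.293675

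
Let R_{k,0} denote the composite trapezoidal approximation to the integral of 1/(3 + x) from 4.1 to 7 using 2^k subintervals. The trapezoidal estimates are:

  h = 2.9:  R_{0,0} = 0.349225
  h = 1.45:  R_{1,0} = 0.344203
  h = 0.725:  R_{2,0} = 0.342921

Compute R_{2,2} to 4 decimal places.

Richardson extrapolation on the trapezoidal column (denominator 4−1=3):
R_{1,1} = (4·0.344203 − 0.349225) / 3 = 0.342529
R_{2,1} = 0.342921 + (0.342921 − 0.344203)/3 = 0.342494
R_{2,2} = 0.342494 + (0.342494 − 0.342529)/15 = 0.342492
(Column j=1 coincides with Simpson's rule on the same nodes.)

0.3425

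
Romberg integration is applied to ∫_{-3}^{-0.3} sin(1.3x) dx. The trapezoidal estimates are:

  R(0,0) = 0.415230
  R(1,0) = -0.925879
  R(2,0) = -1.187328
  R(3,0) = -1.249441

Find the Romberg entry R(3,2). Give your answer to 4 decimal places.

R(2,1) = (4·(-1.187328) − (-0.925879)) / 3 = -1.274478
R(3,1) = (4·(-1.249441) − (-1.187328)) / 3 = -1.270145
R(3,2) = -1.270145 + (-1.270145 − (-1.274478))/15 = -1.269856

-1.2699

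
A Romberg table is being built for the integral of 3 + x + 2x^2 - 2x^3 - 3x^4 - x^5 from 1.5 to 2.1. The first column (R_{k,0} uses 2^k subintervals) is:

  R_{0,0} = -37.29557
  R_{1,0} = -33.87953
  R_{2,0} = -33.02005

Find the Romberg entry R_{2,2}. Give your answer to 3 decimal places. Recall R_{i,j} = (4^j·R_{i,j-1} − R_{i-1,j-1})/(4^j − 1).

-32.733

R_{1,1} = (4·(-33.87953) − (-37.29557)) / 3 = -32.74085
R_{2,1} = (4·(-33.02005) − (-33.87953)) / 3 = -32.73356
R_{2,2} = -32.73356 + (-32.73356 − (-32.74085))/15 = -32.73307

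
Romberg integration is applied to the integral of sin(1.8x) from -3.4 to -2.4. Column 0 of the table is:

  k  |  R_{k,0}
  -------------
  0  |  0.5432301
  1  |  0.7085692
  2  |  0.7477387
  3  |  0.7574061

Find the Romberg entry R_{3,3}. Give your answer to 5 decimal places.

0.76062

Richardson extrapolation on the trapezoidal column (denominator 4−1=3):
R_{1,1} = (4·0.7085692 − 0.5432301) / 3 = 0.7636822
R_{2,1} = (4·0.7477387 − 0.7085692) / 3 = 0.7607952
R_{3,1} = (4·0.7574061 − 0.7477387) / 3 = 0.7606286
R_{2,2} = 0.7607952 + (0.7607952 − 0.7636822)/15 = 0.7606027
R_{3,2} = 0.7606286 + (0.7606286 − 0.7607952)/15 = 0.7606175
R_{3,3} = (64·0.7606175 − 0.7606027) / 63 = 0.7606177
(Column j=1 coincides with Simpson's rule on the same nodes.)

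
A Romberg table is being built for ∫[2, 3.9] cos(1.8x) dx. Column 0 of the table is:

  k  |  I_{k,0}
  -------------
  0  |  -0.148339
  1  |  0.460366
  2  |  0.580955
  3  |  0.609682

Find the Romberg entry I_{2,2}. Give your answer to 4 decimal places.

0.6183

Richardson extrapolation on the trapezoidal column (denominator 4−1=3):
I_{1,1} = (4·0.460366 − (-0.148339)) / 3 = 0.663268
I_{2,1} = (4·0.580955 − 0.460366) / 3 = 0.621151
I_{2,2} = 0.621151 + (0.621151 − 0.663268)/15 = 0.618343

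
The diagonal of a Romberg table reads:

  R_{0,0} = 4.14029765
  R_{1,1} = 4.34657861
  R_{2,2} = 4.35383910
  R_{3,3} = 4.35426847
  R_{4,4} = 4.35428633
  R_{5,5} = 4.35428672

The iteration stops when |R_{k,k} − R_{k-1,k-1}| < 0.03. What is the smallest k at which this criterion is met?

|R_{1,1} − R_{0,0}| = 0.20628096 ≥ 0.03
|R_{2,2} − R_{1,1}| = 0.00726049 < 0.03

k = 2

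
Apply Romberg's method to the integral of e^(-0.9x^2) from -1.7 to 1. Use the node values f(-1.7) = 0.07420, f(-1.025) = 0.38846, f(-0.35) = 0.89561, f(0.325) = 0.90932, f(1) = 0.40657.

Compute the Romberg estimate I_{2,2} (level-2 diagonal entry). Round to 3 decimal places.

1.669

I_{0,0} (trapezoid, 1 panel, h=2.7000): 0.64904
I_{1,0} (trapezoid, 2 panels, h=1.3500): 1.53359
I_{2,0} (trapezoid, 4 panels, h=0.6750): 1.64280
I_{1,1} = 1.53359 + (1.53359 − 0.64904)/3 = 1.82844
I_{2,1} = 1.64280 + (1.64280 − 1.53359)/3 = 1.67920
I_{2,2} = 1.67920 + (1.67920 − 1.82844)/15 = 1.66925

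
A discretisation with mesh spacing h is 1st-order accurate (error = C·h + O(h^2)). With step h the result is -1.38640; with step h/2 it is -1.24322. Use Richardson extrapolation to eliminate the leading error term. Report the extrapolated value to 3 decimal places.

-1.100

Extrapolated value = (2·A(h/2) − A(h)) / (2 − 1)
= (2·(-1.24322) − (-1.38640)) / 1
= -1.10004 / 1 = -1.10004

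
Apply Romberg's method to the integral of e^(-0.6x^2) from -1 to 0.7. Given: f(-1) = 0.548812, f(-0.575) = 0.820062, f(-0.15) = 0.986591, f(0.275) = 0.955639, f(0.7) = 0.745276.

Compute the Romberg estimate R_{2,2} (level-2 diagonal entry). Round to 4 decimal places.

1.4680

R_{0,0} (trapezoid, 1 panel, h=1.7000): 1.099975
R_{1,0} (trapezoid, 2 panels, h=0.8500): 1.388590
R_{2,0} (trapezoid, 4 panels, h=0.4250): 1.448968
R_{1,1} = 1.388590 + (1.388590 − 1.099975)/3 = 1.484795
R_{2,1} = 1.448968 + (1.448968 − 1.388590)/3 = 1.469094
R_{2,2} = 1.469094 + (1.469094 − 1.484795)/15 = 1.468047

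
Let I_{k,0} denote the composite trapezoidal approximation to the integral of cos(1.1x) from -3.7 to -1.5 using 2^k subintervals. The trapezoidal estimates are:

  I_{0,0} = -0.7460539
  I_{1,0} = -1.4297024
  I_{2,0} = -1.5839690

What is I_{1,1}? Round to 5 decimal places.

I_{1,1} = (4·(-1.4297024) − (-0.7460539)) / 3 = -1.6575852
(Column j=1 coincides with Simpson's rule on the same nodes.)

-1.65759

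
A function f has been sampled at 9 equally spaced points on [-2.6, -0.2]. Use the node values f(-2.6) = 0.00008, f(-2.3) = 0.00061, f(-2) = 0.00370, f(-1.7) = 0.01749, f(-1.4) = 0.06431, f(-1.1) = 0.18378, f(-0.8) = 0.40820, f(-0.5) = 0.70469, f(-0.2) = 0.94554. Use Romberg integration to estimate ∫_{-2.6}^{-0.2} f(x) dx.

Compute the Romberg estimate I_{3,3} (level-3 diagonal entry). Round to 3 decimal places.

I_{0,0} (trapezoid, 1 panel, h=2.4000): 1.13474
I_{1,0} (trapezoid, 2 panels, h=1.2000): 0.64454
I_{2,0} (trapezoid, 4 panels, h=0.6000): 0.56941
I_{3,0} (trapezoid, 8 panels, h=0.3000): 0.55668
I_{1,1} = 0.64454 + (0.64454 − 1.13474)/3 = 0.48114
I_{2,1} = 0.56941 + (0.56941 − 0.64454)/3 = 0.54437
I_{3,1} = 0.55668 + (0.55668 − 0.56941)/3 = 0.55244
I_{2,2} = 0.54437 + (0.54437 − 0.48114)/15 = 0.54859
I_{3,2} = 0.55244 + (0.55244 − 0.54437)/15 = 0.55298
I_{3,3} = 0.55298 + (0.55298 − 0.54859)/63 = 0.55305

0.553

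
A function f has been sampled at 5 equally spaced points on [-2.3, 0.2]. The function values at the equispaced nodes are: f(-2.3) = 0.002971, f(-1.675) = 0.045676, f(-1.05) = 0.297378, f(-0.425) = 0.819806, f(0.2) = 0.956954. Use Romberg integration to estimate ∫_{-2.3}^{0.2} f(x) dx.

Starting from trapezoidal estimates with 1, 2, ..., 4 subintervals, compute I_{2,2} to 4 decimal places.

1.0551

I_{0,0} (trapezoid, 1 panel, h=2.5000): 1.199906
I_{1,0} (trapezoid, 2 panels, h=1.2500): 0.971676
I_{2,0} (trapezoid, 4 panels, h=0.6250): 1.026764
I_{1,1} = 0.971676 + (0.971676 − 1.199906)/3 = 0.895599
I_{2,1} = 1.026764 + (1.026764 − 0.971676)/3 = 1.045127
I_{2,2} = 1.045127 + (1.045127 − 0.895599)/15 = 1.055096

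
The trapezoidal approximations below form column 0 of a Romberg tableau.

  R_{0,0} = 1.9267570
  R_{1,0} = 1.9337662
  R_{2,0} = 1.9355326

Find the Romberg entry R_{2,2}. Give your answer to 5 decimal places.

R_{1,1} = (4·1.9337662 − 1.9267570) / 3 = 1.9361026
R_{2,1} = (4·1.9355326 − 1.9337662) / 3 = 1.9361214
R_{2,2} = 1.9361214 + (1.9361214 − 1.9361026)/15 = 1.9361227

1.93612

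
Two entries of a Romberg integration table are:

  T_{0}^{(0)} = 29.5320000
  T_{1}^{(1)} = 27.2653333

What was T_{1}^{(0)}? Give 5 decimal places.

27.83200

From T_{1}^{(1)} = (4·T_{1}^{(0)} − T_{0}^{(0)})/3, solve for T_{1}^{(0)}:
4·T_{1}^{(0)} = 3·27.2653333 + 29.5320000 = 111.3279999
T_{1}^{(0)} = 27.8320000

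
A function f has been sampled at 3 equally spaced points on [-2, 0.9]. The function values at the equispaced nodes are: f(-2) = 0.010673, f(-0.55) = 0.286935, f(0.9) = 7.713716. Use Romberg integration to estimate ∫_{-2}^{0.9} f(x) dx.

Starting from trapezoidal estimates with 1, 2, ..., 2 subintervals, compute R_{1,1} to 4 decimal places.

R_{0,0} (trapezoid, 1 panel, h=2.9000): 11.200364
R_{1,0} (trapezoid, 2 panels, h=1.4500): 6.016238
R_{1,1} = 6.016238 + (6.016238 − 11.200364)/3 = 4.288196

4.2882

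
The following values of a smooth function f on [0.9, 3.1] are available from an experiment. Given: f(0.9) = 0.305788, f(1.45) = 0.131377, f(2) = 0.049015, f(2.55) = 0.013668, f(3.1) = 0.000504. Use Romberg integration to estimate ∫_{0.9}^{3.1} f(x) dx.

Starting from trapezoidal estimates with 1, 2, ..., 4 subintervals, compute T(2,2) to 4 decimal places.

T(0,0) (trapezoid, 1 panel, h=2.2000): 0.336921
T(1,0) (trapezoid, 2 panels, h=1.1000): 0.222377
T(2,0) (trapezoid, 4 panels, h=0.5500): 0.190963
T(1,1) = 0.222377 + (0.222377 − 0.336921)/3 = 0.184196
T(2,1) = 0.190963 + (0.190963 − 0.222377)/3 = 0.180492
T(2,2) = 0.180492 + (0.180492 − 0.184196)/15 = 0.180245

0.1802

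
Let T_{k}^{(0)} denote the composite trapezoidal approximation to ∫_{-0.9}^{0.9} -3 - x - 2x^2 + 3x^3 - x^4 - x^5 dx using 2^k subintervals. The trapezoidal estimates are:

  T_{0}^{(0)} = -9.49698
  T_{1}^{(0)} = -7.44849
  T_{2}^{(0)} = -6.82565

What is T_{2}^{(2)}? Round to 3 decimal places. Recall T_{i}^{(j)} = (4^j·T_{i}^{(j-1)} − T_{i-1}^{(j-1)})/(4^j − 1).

T_{1}^{(1)} = (4·(-7.44849) − (-9.49698)) / 3 = -6.76566
T_{2}^{(1)} = (4·(-6.82565) − (-7.44849)) / 3 = -6.61804
T_{2}^{(2)} = -6.61804 + (-6.61804 − (-6.76566))/15 = -6.60820

-6.608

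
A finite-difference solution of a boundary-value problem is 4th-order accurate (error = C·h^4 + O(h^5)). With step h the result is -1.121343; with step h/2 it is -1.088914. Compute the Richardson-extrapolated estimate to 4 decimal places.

The leading error scales as h^4; refining by a factor of 2 reduces it by 2^4 = 16.
Extrapolated value = (16·A(h/2) − A(h)) / (16 − 1)
= (16·(-1.088914) − (-1.121343)) / 15
= -16.301281 / 15 = -1.086752

-1.0868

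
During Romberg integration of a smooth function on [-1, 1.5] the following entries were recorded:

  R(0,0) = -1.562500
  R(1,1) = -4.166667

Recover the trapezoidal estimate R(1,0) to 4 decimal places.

From R(1,1) = (4·R(1,0) − R(0,0))/3, solve for R(1,0):
4·R(1,0) = 3·(-4.166667) + (-1.562500) = -14.062501
R(1,0) = -3.515625

-3.5156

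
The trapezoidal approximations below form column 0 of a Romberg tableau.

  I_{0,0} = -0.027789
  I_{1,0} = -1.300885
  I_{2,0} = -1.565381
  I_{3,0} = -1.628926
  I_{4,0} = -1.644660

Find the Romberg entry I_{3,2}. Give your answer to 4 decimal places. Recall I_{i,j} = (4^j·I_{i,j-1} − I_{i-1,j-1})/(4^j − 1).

-1.6499

Richardson extrapolation on the trapezoidal column (denominator 4−1=3):
I_{2,1} = (4·(-1.565381) − (-1.300885)) / 3 = -1.653546
I_{3,1} = -1.628926 + (-1.628926 − (-1.565381))/3 = -1.650108
I_{3,2} = (16·(-1.650108) − (-1.653546)) / 15 = -1.649879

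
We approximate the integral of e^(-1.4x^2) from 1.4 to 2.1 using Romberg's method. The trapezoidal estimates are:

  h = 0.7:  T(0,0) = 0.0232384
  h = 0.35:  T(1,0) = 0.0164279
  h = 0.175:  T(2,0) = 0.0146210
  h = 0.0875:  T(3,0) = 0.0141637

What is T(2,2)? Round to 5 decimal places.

0.01401

Richardson extrapolation on the trapezoidal column (denominator 4−1=3):
T(1,1) = (4·0.0164279 − 0.0232384) / 3 = 0.0141577
T(2,1) = (4·0.0146210 − 0.0164279) / 3 = 0.0140187
T(2,2) = (16·0.0140187 − 0.0141577) / 15 = 0.0140094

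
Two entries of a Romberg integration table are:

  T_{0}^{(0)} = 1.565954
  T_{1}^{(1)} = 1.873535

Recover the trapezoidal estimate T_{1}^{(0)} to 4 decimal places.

From T_{1}^{(1)} = (4·T_{1}^{(0)} − T_{0}^{(0)})/3, solve for T_{1}^{(0)}:
4·T_{1}^{(0)} = 3·1.873535 + 1.565954 = 7.186559
T_{1}^{(0)} = 1.796640

1.7966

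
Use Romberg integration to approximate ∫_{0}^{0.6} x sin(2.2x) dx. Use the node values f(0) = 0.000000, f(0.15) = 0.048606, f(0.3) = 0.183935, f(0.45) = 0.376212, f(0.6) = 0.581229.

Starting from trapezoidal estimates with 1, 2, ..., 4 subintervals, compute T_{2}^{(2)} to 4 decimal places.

0.1325

T_{0}^{(0)} (trapezoid, 1 panel, h=0.6000): 0.174369
T_{1}^{(0)} (trapezoid, 2 panels, h=0.3000): 0.142365
T_{2}^{(0)} (trapezoid, 4 panels, h=0.1500): 0.134905
T_{1}^{(1)} = 0.142365 + (0.142365 − 0.174369)/3 = 0.131697
T_{2}^{(1)} = 0.134905 + (0.134905 − 0.142365)/3 = 0.132418
T_{2}^{(2)} = 0.132418 + (0.132418 − 0.131697)/15 = 0.132466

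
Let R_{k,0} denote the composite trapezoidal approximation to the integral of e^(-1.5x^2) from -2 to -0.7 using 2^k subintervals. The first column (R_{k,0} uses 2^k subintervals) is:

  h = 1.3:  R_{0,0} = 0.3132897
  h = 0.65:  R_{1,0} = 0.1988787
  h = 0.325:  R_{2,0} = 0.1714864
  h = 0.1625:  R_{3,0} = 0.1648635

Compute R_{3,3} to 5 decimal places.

0.16268

Richardson extrapolation on the trapezoidal column (denominator 4−1=3):
R_{1,1} = (4·0.1988787 − 0.3132897) / 3 = 0.1607417
R_{2,1} = 0.1714864 + (0.1714864 − 0.1988787)/3 = 0.1623556
R_{3,1} = 0.1648635 + (0.1648635 − 0.1714864)/3 = 0.1626559
R_{2,2} = 0.1623556 + (0.1623556 − 0.1607417)/15 = 0.1624632
R_{3,2} = (16·0.1626559 − 0.1623556) / 15 = 0.1626759
R_{3,3} = (64·0.1626759 − 0.1624632) / 63 = 0.1626793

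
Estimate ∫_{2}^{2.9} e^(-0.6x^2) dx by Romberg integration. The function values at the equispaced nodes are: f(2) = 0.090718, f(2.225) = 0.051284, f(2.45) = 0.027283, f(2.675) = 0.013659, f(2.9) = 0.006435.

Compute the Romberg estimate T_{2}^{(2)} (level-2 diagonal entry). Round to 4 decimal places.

T_{0}^{(0)} (trapezoid, 1 panel, h=0.9000): 0.043719
T_{1}^{(0)} (trapezoid, 2 panels, h=0.4500): 0.034137
T_{2}^{(0)} (trapezoid, 4 panels, h=0.2250): 0.031681
T_{1}^{(1)} = 0.034137 + (0.034137 − 0.043719)/3 = 0.030943
T_{2}^{(1)} = 0.031681 + (0.031681 − 0.034137)/3 = 0.030862
T_{2}^{(2)} = 0.030862 + (0.030862 − 0.030943)/15 = 0.030857

0.0309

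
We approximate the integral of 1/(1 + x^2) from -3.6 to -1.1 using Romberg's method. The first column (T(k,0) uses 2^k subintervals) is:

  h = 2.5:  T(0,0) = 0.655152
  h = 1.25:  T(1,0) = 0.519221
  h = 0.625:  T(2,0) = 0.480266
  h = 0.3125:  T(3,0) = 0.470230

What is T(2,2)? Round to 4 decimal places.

0.4668

Richardson extrapolation on the trapezoidal column (denominator 4−1=3):
T(1,1) = (4·0.519221 − 0.655152) / 3 = 0.473911
T(2,1) = 0.480266 + (0.480266 − 0.519221)/3 = 0.467281
T(2,2) = 0.467281 + (0.467281 − 0.473911)/15 = 0.466839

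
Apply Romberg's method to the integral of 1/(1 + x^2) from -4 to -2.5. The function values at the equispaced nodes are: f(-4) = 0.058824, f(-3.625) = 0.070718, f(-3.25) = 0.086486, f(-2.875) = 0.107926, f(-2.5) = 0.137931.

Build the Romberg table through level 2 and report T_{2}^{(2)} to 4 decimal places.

0.1355

T_{0}^{(0)} (trapezoid, 1 panel, h=1.5000): 0.147566
T_{1}^{(0)} (trapezoid, 2 panels, h=0.7500): 0.138648
T_{2}^{(0)} (trapezoid, 4 panels, h=0.3750): 0.136315
T_{1}^{(1)} = 0.138648 + (0.138648 − 0.147566)/3 = 0.135675
T_{2}^{(1)} = 0.136315 + (0.136315 − 0.138648)/3 = 0.135537
T_{2}^{(2)} = 0.135537 + (0.135537 − 0.135675)/15 = 0.135528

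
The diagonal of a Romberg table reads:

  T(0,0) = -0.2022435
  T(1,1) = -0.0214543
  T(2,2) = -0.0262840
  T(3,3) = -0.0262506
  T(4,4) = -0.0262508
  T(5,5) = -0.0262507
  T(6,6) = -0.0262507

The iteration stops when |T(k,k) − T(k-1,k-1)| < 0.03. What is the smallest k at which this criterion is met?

k = 2

|T(1,1) − T(0,0)| = 0.1807892 ≥ 0.03
|T(2,2) − T(1,1)| = 0.0048297 < 0.03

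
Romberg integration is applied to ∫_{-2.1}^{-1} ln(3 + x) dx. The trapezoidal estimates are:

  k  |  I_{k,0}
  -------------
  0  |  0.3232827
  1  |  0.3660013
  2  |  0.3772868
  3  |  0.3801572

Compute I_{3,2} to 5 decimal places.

Richardson extrapolation on the trapezoidal column (denominator 4−1=3):
I_{2,1} = (4·0.3772868 − 0.3660013) / 3 = 0.3810486
I_{3,1} = (4·0.3801572 − 0.3772868) / 3 = 0.3811140
I_{3,2} = 0.3811140 + (0.3811140 − 0.3810486)/15 = 0.3811184

0.38112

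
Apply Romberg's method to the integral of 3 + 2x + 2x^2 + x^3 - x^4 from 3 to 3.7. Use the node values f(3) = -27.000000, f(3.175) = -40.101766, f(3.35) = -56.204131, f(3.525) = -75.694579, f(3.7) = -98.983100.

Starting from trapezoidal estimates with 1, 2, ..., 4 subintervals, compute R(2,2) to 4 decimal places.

-40.9252

R(0,0) (trapezoid, 1 panel, h=0.7000): -44.094085
R(1,0) (trapezoid, 2 panels, h=0.3500): -41.718488
R(2,0) (trapezoid, 4 panels, h=0.1750): -41.123605
R(1,1) = -41.718488 + (-41.718488 − (-44.094085))/3 = -40.926622
R(2,1) = -41.123605 + (-41.123605 − (-41.718488))/3 = -40.925311
R(2,2) = -40.925311 + (-40.925311 − (-40.926622))/15 = -40.925224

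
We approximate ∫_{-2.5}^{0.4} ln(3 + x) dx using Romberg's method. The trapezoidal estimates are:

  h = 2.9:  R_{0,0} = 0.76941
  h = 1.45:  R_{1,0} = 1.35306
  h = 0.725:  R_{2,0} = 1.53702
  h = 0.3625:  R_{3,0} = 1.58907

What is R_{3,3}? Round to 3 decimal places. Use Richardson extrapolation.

1.607

Richardson extrapolation on the trapezoidal column (denominator 4−1=3):
R_{1,1} = (4·1.35306 − 0.76941) / 3 = 1.54761
R_{2,1} = (4·1.53702 − 1.35306) / 3 = 1.59834
R_{3,1} = (4·1.58907 − 1.53702) / 3 = 1.60642
R_{2,2} = 1.59834 + (1.59834 − 1.54761)/15 = 1.60172
R_{3,2} = 1.60642 + (1.60642 − 1.59834)/15 = 1.60696
R_{3,3} = 1.60696 + (1.60696 − 1.60172)/63 = 1.60704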